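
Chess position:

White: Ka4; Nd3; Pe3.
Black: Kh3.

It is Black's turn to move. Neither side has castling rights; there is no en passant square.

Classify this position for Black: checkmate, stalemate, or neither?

neither

Black to move; black king on h3.
In check: no.
Legal moves for Black: Kh4, Kg4, Kg3, Kh2, Kg2.
Black has 5 legal moves and is not in check → neither.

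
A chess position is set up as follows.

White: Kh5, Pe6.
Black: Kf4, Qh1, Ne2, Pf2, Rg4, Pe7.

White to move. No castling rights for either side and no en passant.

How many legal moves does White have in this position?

0

White to move; king on h5.
In check: yes, from the black queen on h1.
Legal moves: none.
Count: 0.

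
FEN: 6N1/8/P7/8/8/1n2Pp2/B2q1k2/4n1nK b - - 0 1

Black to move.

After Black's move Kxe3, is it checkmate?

no

After Kxe3: white king on h1; in check: no.
White is not in check, so this cannot be checkmate.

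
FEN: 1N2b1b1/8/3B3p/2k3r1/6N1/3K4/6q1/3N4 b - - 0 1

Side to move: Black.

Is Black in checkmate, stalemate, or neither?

neither

Black to move; black king on c5.
In check: yes, from the white bishop on d6.
King squares — b4: attacked by Bd6; c4: attacked by Kd3; d4: attacked by Kd3; b5: available; d5: available; b6: available; c6: attacked by Nb8; d6: available.
Legal moves for Black: Kxd6, Kb6, Kd5, Kb5.
Black is in check but has 4 legal moves → neither.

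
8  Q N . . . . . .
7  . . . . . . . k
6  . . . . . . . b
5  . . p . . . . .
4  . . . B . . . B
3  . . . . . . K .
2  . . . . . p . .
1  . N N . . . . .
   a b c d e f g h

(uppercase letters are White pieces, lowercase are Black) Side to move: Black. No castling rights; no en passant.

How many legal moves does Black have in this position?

Black to move; king on h7.
In check: no.
Legal moves: Kg8, Kg6, Bf8, Bg7, Bg5, Bf4+, Be3, Bd2, Bxc1, cxd4, c4, f1=Q, f1=R, f1=B, f1=N+.
Count: 15.

15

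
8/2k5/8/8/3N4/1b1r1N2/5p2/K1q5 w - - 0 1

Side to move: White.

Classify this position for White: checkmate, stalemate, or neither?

checkmate

White to move; white king on a1.
In check: yes, from the black queen on c1.
King squares — b1: attacked by Qc1; a2: attacked by Bb3; b2: attacked by Qc1.
Legal moves for White: none.
In check with no legal moves → checkmate.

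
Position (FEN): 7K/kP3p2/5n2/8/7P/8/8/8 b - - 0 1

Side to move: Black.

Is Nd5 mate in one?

no

After Nd5: white king on h8; in check: no.
White is not in check, so this cannot be checkmate.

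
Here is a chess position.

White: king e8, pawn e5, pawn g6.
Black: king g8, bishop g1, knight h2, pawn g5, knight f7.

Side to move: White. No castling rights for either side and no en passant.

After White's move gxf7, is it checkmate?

After gxf7: black king on g8; in check: yes, from the white pawn on f7.
Black has 3 legal replies: Kh8, Kh7, Kg7.
In check but a legal move exists → not checkmate.

no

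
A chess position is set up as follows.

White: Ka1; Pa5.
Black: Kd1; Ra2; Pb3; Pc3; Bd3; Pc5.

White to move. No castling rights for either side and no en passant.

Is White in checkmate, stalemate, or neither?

White to move; white king on a1.
In check: yes, from the black rook on a2.
King squares — b1: attacked by Bd3; a2: attacked by Pb3; b2: attacked by Ra2.
Legal moves for White: none.
In check with no legal moves → checkmate.

checkmate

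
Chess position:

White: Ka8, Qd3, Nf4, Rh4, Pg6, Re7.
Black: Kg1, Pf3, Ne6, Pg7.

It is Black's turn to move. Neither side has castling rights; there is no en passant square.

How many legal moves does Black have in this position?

9

Black to move; king on g1.
In check: no.
Legal moves: Nf8, Nd8, Nc7+, Ng5, Nc5, Nxf4, Nd4, Kf2, f2.
Count: 9.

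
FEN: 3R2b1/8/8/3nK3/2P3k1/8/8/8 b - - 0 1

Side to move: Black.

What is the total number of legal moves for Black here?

17

Black to move; king on g4.
In check: no.
Legal moves: Bh7, Bf7, Be6, Ne7, Nc7, Nf6, Nb6, Nf4, Nb4, Ne3, Nc3, Kh5, Kg5, Kh4, Kh3, Kg3, Kf3.
Count: 17.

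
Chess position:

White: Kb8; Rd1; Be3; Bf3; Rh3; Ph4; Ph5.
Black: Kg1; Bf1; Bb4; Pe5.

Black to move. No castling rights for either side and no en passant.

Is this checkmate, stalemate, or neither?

checkmate

Black to move; black king on g1.
In check: yes, from the white bishop on e3.
King squares — f1: own bishop; h1: attacked by Bf3; f2: attacked by Be3; g2: attacked by Bf3; h2: attacked by Rh3.
Legal moves for Black: none.
In check with no legal moves → checkmate.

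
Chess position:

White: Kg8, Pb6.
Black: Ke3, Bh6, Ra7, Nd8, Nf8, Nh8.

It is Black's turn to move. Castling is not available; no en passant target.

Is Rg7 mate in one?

no

After Rg7: white king on g8; in check: yes, from the black rook on g7.
White has 2 legal replies: Kxh8, Kxf8.
In check but a legal move exists → not checkmate.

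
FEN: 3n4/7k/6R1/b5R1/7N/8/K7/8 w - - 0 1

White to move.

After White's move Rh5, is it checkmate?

yes

After Rh5: black king on h7; in check: yes, from the white rook on h5.
King squares — g6: attacked by Nh4; h6: attacked by Rh5; g7: attacked by Rg6; g8: attacked by Rg6; h8: attacked by Rh5.
Black has no legal moves → checkmate.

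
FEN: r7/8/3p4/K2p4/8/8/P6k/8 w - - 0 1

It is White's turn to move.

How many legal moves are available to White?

3

White to move; king on a5.
In check: yes, from the black rook on a8.
Legal moves: Kb6, Kb5, Kb4.
Count: 3.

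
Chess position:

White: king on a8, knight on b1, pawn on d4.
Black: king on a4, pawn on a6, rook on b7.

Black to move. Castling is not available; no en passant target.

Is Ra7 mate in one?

no

After Ra7: white king on a8; in check: yes, from the black rook on a7.
White has 2 legal replies: Kb8, Kxa7.
In check but a legal move exists → not checkmate.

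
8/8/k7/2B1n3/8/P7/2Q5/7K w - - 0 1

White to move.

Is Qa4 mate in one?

no

After Qa4: black king on a6; in check: yes, from the white queen on a4.
Black has 1 legal reply: Kb7.
In check but a legal move exists → not checkmate.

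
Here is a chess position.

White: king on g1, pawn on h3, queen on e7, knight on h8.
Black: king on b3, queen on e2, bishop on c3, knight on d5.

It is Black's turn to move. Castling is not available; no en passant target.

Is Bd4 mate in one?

no

After Bd4: white king on g1; in check: yes, from the black bishop on d4.
White has 2 legal replies: Kh1, Qe3+.
In check but a legal move exists → not checkmate.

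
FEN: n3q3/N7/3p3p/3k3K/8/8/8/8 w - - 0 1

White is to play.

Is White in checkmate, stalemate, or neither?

neither

White to move; white king on h5.
In check: yes, from the black queen on e8.
King squares — g4: available; h4: available; g5: attacked by Ph6; g6: attacked by Qe8; h6: available.
Legal moves for White: Kxh6, Kh4, Kg4.
White is in check but has 3 legal moves → neither.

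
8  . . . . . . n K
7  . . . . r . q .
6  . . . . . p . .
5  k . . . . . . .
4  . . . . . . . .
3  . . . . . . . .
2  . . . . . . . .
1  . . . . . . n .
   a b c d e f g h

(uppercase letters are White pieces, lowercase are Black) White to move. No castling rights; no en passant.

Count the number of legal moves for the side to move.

0

White to move; king on h8.
In check: yes, from the black queen on g7.
Legal moves: none.
Count: 0.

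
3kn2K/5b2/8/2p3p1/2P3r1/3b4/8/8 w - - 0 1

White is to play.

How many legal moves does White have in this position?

White to move; king on h8.
In check: no.
Legal moves: none.
Count: 0.

0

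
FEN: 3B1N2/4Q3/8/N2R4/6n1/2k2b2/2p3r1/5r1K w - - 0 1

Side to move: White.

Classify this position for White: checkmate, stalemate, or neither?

White to move; white king on h1.
In check: yes, from the black rook on f1.
King squares — g1: attacked by Rf1; g2: attacked by Bf3; h2: attacked by Rg2.
Legal moves for White: none.
In check with no legal moves → checkmate.

checkmate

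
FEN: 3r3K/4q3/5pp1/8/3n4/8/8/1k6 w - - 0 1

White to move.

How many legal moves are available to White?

0

White to move; king on h8.
In check: yes, from the black rook on d8.
Legal moves: none.
Count: 0.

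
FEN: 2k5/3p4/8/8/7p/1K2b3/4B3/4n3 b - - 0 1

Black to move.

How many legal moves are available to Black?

Black to move; king on c8.
In check: no.
Legal moves: Kd8, Kb8, Kc7, Kb7, Ba7, Bh6, Bb6, Bg5, Bc5, Bf4, Bd4, Bf2, Bd2, Bg1, Bc1, Nf3, Nd3, Ng2, Nc2, d6, h3, d5.
Count: 22.

22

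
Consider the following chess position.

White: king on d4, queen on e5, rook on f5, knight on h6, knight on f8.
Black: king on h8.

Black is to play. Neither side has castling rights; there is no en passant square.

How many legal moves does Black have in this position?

0

Black to move; king on h8.
In check: yes, from the white queen on e5.
Legal moves: none.
Count: 0.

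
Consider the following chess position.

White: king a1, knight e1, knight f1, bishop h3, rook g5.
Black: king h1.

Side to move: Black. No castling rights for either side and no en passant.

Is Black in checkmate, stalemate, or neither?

stalemate

Black to move; black king on h1.
In check: no.
King squares — g1: attacked by Rg5; g2: attacked by Ne1; h2: attacked by Nf1.
Legal moves for Black: none.
Not in check and no legal moves → stalemate.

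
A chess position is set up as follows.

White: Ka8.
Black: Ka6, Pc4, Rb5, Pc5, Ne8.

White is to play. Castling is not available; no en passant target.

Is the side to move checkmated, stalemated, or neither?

White to move; white king on a8.
In check: no.
King squares — a7: attacked by Ka6; b7: attacked by Rb5; b8: attacked by Rb5.
Legal moves for White: none.
Not in check and no legal moves → stalemate.

stalemate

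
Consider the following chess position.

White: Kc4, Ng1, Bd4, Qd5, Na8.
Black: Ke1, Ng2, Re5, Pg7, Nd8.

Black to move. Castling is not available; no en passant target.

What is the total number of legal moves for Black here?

22

Black to move; king on e1.
In check: no.
Legal moves: Nf7, Nb7, Ne6, Nc6, Re8, Re7, Re6, Rh5, Rg5, Rf5, Rxd5, Re4, Re3, Re2, Nh4, Nf4, Ne3+, Kd2, Kf1, Kd1, g6, g5.
Count: 22.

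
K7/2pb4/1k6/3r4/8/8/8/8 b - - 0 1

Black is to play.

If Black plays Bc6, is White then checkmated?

After Bc6: white king on a8; in check: yes, from the black bishop on c6.
White has 1 legal reply: Kb8.
In check but a legal move exists → not checkmate.

no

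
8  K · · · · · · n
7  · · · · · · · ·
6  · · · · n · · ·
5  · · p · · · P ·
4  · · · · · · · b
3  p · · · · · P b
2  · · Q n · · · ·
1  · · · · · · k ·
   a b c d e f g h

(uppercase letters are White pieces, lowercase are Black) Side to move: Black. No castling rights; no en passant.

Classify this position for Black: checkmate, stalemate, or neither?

Black to move; black king on g1.
In check: no.
Legal moves for Black include: Nf7, Ng6, Nf8, Nd8, Ng7, Nc7+, Nxg5, Nf4, Nd4, Bxg5, Bxg3, Bf5, Bg4, Bg2+, Bf1, Ne4, Nc4, Nf3, ... (list truncated; more exist).
Black has legal moves and is not in check → neither.

neither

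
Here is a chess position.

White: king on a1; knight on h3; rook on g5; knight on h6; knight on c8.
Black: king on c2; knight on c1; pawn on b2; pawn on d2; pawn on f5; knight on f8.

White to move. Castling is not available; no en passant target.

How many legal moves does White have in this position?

0

White to move; king on a1.
In check: yes, from the black pawn on b2.
Legal moves: none.
Count: 0.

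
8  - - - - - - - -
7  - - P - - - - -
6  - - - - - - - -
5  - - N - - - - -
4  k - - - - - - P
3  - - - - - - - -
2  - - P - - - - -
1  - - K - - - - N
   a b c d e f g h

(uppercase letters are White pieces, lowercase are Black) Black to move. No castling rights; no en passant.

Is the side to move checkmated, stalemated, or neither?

neither

Black to move; black king on a4.
In check: yes, from the white knight on c5.
Legal moves for Black: Kb5, Ka5, Kb4, Ka3.
Black is in check but has 4 legal moves → neither.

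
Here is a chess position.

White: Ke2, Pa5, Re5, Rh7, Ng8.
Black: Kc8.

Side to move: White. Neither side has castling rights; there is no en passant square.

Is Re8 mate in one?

After Re8: black king on c8; in check: yes, from the white rook on e8.
King squares — b7: attacked by Rh7; c7: attacked by Rh7; d7: attacked by Rh7; b8: attacked by Re8; d8: attacked by Re8.
Black has no legal moves → checkmate.

yes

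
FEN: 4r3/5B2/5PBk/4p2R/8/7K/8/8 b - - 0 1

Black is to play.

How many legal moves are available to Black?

0

Black to move; king on h6.
In check: yes, from the white rook on h5.
Legal moves: none.
Count: 0.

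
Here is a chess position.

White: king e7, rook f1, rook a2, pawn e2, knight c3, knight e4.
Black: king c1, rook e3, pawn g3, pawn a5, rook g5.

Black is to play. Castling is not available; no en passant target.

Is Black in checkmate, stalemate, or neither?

Black to move; black king on c1.
In check: yes, from the white rook on f1.
King squares — b1: attacked by Rf1; d1: attacked by Rf1; b2: attacked by Ra2; c2: attacked by Ra2; d2: attacked by Ra2.
Legal moves for Black: none.
In check with no legal moves → checkmate.

checkmate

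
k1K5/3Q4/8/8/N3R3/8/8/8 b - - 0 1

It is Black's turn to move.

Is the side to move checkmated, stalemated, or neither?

stalemate

Black to move; black king on a8.
In check: no.
King squares — a7: attacked by Qd7; b7: attacked by Qd7; b8: attacked by Kc8.
Legal moves for Black: none.
Not in check and no legal moves → stalemate.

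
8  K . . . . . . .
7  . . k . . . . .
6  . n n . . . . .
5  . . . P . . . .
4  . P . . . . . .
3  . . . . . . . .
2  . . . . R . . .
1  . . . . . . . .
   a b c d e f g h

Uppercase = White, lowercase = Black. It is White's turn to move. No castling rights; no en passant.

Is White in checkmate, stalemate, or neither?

checkmate

White to move; white king on a8.
In check: yes, from the black knight on b6.
King squares — a7: attacked by Nc6; b7: attacked by Kc7; b8: attacked by Nc6.
Legal moves for White: none.
In check with no legal moves → checkmate.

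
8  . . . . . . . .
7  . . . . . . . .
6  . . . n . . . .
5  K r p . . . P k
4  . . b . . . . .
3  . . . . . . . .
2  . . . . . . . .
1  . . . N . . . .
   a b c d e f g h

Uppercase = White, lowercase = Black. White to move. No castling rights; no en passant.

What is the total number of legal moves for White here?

White to move; king on a5.
In check: yes, from the black rook on b5.
Legal moves: Ka6, Ka4.
Count: 2.

2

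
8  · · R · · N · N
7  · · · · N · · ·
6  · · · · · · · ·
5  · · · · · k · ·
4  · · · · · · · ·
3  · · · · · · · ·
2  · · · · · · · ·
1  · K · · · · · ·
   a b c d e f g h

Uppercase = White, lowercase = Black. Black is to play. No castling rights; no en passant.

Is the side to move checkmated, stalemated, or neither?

neither

Black to move; black king on f5.
In check: yes, from the white knight on e7.
King squares — e4: available; f4: available; g4: available; e5: available; g5: available; e6: attacked by Nf8; f6: available; g6: attacked by Ne7.
Legal moves for Black: Kf6, Kg5, Ke5, Kg4, Kf4, Ke4.
Black is in check but has 6 legal moves → neither.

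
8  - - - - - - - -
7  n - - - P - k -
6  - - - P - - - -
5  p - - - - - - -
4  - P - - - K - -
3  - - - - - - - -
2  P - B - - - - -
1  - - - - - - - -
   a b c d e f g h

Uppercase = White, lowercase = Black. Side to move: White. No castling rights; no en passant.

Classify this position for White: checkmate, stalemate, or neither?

White to move; white king on f4.
In check: no.
Legal moves for White include: Kg5, Kf5, Ke5, Kg4, Ke4, Kg3, Kf3, Ke3, Bh7, Bg6, Bf5, Be4, Ba4, Bd3, Bb3, Bd1, Bb1, bxa5, ... (list truncated; more exist).
White has legal moves and is not in check → neither.

neither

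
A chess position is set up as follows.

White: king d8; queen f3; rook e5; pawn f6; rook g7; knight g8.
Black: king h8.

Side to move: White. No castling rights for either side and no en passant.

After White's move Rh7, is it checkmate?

no

After Rh7: black king on h8; in check: yes, from the white rook on h7.
Black has 2 legal replies: Kxg8, Kxh7.
In check but a legal move exists → not checkmate.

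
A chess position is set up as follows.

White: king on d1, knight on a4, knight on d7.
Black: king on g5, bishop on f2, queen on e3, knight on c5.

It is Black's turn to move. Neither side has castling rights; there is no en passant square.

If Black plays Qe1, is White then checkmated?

no

After Qe1: white king on d1; in check: yes, from the black queen on e1.
White has 1 legal reply: Kc2.
In check but a legal move exists → not checkmate.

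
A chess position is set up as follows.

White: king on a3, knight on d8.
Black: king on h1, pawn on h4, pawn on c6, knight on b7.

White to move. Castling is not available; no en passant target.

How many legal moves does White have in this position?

White to move; king on a3.
In check: no.
Legal moves: Nf7, Nxb7, Ne6, Nxc6, Kb4, Ka4, Kb3, Kb2, Ka2.
Count: 9.

9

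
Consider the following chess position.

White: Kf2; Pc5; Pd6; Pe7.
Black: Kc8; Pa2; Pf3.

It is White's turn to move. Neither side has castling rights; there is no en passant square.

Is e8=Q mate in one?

After e8=Q: black king on c8; in check: yes, from the white queen on e8.
Black has 1 legal reply: Kb7.
In check but a legal move exists → not checkmate.

no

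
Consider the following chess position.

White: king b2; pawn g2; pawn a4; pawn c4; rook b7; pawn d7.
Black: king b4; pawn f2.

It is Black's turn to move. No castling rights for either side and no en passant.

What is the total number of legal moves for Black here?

4

Black to move; king on b4.
In check: yes, from the white rook on b7.
Legal moves: Kc5, Ka5, Kxc4, Kxa4.
Count: 4.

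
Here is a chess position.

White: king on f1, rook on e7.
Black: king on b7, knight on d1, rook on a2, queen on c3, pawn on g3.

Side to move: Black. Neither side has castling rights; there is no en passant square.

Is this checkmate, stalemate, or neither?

neither

Black to move; black king on b7.
In check: yes, from the white rook on e7.
King squares — a6: available; b6: available; c6: available; a7: attacked by Re7; c7: attacked by Re7; a8: available; b8: available; c8: available.
Legal moves for Black: Kc8, Kb8, Ka8, Kc6, Kb6, Ka6, Qc7.
Black is in check but has 7 legal moves → neither.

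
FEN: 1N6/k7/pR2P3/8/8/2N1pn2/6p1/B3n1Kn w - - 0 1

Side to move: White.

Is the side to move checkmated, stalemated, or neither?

White to move; white king on g1.
In check: yes, from the black knight on f3.
King squares — f1: attacked by Pg2; h1: attacked by Pg2; f2: attacked by Nh1; g2: attacked by Ne1; h2: attacked by Nf3.
Legal moves for White: none.
In check with no legal moves → checkmate.

checkmate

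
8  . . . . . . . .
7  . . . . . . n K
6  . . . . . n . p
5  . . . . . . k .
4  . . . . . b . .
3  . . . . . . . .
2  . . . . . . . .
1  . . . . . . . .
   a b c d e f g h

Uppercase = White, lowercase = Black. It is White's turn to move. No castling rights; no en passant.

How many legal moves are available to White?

2

White to move; king on h7.
In check: yes, from the black knight on f6.
Legal moves: Kh8, Kxg7.
Count: 2.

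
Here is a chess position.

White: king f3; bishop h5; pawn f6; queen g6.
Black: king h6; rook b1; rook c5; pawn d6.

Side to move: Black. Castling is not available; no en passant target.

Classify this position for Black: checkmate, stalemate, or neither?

checkmate

Black to move; black king on h6.
In check: yes, from the white queen on g6.
King squares — g5: attacked by Qg6; h5: attacked by Qg6; g6: attacked by Bh5; g7: attacked by Pf6; h7: attacked by Qg6.
Legal moves for Black: none.
In check with no legal moves → checkmate.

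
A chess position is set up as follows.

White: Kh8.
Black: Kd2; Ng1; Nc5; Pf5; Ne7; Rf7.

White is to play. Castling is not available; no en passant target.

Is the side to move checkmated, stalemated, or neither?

White to move; white king on h8.
In check: no.
King squares — g7: attacked by Rf7; h7: attacked by Rf7; g8: attacked by Ne7.
Legal moves for White: none.
Not in check and no legal moves → stalemate.

stalemate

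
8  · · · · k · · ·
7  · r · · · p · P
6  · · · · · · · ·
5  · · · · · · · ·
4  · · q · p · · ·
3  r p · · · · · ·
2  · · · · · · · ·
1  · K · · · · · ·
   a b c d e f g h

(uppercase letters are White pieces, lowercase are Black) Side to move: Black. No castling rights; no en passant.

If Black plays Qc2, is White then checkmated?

After Qc2: white king on b1; in check: yes, from the black queen on c2.
King squares — a1: attacked by Ra3; c1: attacked by Qc2; a2: attacked by Qc2; b2: attacked by Qc2; c2: attacked by Pb3.
White has no legal moves → checkmate.

yes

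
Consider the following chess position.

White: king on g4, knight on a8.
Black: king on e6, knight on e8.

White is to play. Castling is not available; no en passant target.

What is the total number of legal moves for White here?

White to move; king on g4.
In check: no.
Legal moves: Nc7+, Nb6, Kh5, Kg5, Kh4, Kf4, Kh3, Kg3, Kf3.
Count: 9.

9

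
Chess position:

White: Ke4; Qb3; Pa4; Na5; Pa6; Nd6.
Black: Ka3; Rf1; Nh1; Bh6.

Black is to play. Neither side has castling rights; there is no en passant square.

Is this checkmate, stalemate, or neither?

checkmate

Black to move; black king on a3.
In check: yes, from the white queen on b3.
King squares — a2: attacked by Qb3; b2: attacked by Qb3; b3: attacked by Na5; a4: attacked by Qb3; b4: attacked by Qb3.
Legal moves for Black: none.
In check with no legal moves → checkmate.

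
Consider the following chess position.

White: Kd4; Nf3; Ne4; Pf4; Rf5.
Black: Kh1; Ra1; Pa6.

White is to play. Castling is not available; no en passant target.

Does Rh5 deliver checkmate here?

no

After Rh5: black king on h1; in check: yes, from the white rook on h5.
Black has 1 legal reply: Kg2.
In check but a legal move exists → not checkmate.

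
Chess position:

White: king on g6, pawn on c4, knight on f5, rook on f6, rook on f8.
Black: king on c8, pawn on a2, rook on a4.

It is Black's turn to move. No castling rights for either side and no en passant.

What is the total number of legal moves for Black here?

Black to move; king on c8.
In check: yes, from the white rook on f8.
Legal moves: Kd7, Kc7, Kb7.
Count: 3.

3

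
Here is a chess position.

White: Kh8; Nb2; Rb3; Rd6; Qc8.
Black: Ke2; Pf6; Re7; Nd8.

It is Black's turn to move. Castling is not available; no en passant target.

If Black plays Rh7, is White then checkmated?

After Rh7: white king on h8; in check: yes, from the black rook on h7.
White has 2 legal replies: Kg8, Kxh7.
In check but a legal move exists → not checkmate.

no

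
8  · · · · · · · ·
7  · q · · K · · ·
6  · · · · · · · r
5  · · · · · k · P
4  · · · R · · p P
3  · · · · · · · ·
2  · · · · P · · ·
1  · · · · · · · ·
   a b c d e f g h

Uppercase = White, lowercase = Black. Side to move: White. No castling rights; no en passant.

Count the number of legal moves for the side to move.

4

White to move; king on e7.
In check: yes, from the black queen on b7.
Legal moves: Kf8, Ke8, Kd8, Rd7.
Count: 4.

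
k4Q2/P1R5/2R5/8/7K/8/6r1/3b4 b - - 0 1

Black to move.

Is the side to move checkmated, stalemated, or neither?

checkmate

Black to move; black king on a8.
In check: yes, from the white queen on f8.
King squares — a7: attacked by Rc7; b7: attacked by Rc7; b8: attacked by Pa7.
Legal moves for Black: none.
In check with no legal moves → checkmate.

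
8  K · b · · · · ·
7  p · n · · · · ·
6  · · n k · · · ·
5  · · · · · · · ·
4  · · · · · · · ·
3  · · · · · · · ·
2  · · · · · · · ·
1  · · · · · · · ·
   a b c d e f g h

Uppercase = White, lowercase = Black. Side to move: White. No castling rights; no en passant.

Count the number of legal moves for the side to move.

0

White to move; king on a8.
In check: yes, from the black knight on c7.
Legal moves: none.
Count: 0.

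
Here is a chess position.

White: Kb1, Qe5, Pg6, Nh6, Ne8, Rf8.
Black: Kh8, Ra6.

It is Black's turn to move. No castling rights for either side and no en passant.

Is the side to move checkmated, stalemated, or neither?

checkmate

Black to move; black king on h8.
In check: yes, from the white queen on e5 and the white rook on f8.
King squares — g7: attacked by Qe5; h7: attacked by Pg6; g8: attacked by Nh6.
Legal moves for Black: none.
In check with no legal moves → checkmate.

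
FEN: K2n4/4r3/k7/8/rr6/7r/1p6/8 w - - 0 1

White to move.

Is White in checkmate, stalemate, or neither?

stalemate

White to move; white king on a8.
In check: no.
King squares — a7: attacked by Ka6; b7: attacked by Rb4; b8: attacked by Rb4.
Legal moves for White: none.
Not in check and no legal moves → stalemate.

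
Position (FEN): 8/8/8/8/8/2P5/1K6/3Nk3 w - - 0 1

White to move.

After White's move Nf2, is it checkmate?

no

After Nf2: black king on e1; in check: no.
Black is not in check, so this cannot be checkmate.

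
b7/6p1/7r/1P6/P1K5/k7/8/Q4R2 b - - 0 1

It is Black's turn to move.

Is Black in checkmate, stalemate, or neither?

checkmate

Black to move; black king on a3.
In check: yes, from the white queen on a1.
King squares — a2: attacked by Qa1; b2: attacked by Qa1; b3: attacked by Kc4; a4: attacked by Qa1; b4: attacked by Kc4.
Legal moves for Black: none.
In check with no legal moves → checkmate.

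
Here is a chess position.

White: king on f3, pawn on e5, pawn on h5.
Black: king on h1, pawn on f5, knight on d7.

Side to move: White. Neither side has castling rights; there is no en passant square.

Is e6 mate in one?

no

After e6: black king on h1; in check: no.
Black is not in check, so this cannot be checkmate.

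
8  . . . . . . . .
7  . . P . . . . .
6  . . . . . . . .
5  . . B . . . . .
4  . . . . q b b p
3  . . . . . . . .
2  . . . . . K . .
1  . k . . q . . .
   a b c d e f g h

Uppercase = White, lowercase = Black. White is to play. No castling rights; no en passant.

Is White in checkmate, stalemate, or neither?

White to move; white king on f2.
In check: yes, from the black queen on e1.
King squares — e1: attacked by Qe4; f1: attacked by Qe1; g1: attacked by Qe1; e2: attacked by Qe1; g2: attacked by Qe4; e3: attacked by Qe1; f3: attacked by Qe4; g3: attacked by Qe1.
Legal moves for White: none.
In check with no legal moves → checkmate.

checkmate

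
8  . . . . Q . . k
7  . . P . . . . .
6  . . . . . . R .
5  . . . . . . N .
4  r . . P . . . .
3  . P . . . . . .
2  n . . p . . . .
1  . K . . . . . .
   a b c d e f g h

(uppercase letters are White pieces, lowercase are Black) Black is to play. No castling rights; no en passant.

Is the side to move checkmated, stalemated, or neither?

checkmate

Black to move; black king on h8.
In check: yes, from the white queen on e8.
King squares — g7: attacked by Rg6; h7: attacked by Ng5; g8: attacked by Rg6.
Legal moves for Black: none.
In check with no legal moves → checkmate.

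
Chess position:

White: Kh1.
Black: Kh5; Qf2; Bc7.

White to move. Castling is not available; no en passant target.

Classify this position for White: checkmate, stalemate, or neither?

White to move; white king on h1.
In check: no.
King squares — g1: attacked by Qf2; g2: attacked by Qf2; h2: attacked by Qf2.
Legal moves for White: none.
Not in check and no legal moves → stalemate.

stalemate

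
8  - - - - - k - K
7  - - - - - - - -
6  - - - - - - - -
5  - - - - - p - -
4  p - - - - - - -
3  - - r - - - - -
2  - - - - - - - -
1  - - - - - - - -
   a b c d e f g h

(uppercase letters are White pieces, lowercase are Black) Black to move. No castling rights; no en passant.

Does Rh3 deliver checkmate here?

After Rh3: white king on h8; in check: yes, from the black rook on h3.
King squares — g7: attacked by Kf8; h7: attacked by Rh3; g8: attacked by Kf8.
White has no legal moves → checkmate.

yes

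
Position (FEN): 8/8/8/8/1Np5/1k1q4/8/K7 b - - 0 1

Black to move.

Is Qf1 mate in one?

yes

After Qf1: white king on a1; in check: yes, from the black queen on f1.
King squares — b1: attacked by Qf1; a2: attacked by Kb3; b2: attacked by Kb3.
White has no legal moves → checkmate.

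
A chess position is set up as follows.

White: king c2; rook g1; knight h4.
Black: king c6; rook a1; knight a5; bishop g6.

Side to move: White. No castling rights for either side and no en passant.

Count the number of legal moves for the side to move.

White to move; king on c2.
In check: yes, from the black bishop on g6.
Legal moves: Kc3, Kd2, Kb2, Nxg6, Nf5, Rxg6+.
Count: 6.

6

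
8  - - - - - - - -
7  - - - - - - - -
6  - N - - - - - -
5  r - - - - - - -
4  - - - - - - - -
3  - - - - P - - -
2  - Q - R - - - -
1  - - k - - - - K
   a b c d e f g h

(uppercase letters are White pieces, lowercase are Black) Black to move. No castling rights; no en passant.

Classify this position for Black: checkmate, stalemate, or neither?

Black to move; black king on c1.
In check: yes, from the white queen on b2.
King squares — b1: attacked by Qb2; d1: attacked by Rd2; b2: attacked by Rd2; c2: attacked by Qb2; d2: attacked by Qb2.
Legal moves for Black: none.
In check with no legal moves → checkmate.

checkmate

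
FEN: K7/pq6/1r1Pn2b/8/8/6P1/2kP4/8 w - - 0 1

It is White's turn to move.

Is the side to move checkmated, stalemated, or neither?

checkmate

White to move; white king on a8.
In check: yes, from the black queen on b7.
King squares — a7: attacked by Qb7; b7: attacked by Rb6; b8: attacked by Qb7.
Legal moves for White: none.
In check with no legal moves → checkmate.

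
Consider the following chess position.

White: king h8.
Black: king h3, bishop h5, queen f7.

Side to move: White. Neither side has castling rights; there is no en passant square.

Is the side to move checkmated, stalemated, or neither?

stalemate

White to move; white king on h8.
In check: no.
King squares — g7: attacked by Qf7; h7: attacked by Qf7; g8: attacked by Qf7.
Legal moves for White: none.
Not in check and no legal moves → stalemate.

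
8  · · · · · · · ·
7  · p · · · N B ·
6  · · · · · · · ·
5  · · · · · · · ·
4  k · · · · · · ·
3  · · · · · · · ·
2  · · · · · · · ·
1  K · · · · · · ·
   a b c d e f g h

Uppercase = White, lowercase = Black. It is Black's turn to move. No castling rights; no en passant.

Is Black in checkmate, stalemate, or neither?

neither

Black to move; black king on a4.
In check: no.
Legal moves for Black: Kb5, Ka5, Kb4, Kb3, Ka3, b6, b5.
Black has 7 legal moves and is not in check → neither.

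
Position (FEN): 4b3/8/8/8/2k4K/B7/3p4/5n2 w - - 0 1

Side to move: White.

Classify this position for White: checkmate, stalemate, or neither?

neither

White to move; white king on h4.
In check: no.
Legal moves for White: Kg5, Kg4, Kh3, Bf8, Be7, Bd6, Bc5, Bb4, Bb2, Bc1.
White has 10 legal moves and is not in check → neither.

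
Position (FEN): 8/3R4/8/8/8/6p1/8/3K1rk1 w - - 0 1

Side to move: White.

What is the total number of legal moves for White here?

White to move; king on d1.
In check: yes, from the black rook on f1.
Legal moves: Ke2, Kd2, Kc2.
Count: 3.

3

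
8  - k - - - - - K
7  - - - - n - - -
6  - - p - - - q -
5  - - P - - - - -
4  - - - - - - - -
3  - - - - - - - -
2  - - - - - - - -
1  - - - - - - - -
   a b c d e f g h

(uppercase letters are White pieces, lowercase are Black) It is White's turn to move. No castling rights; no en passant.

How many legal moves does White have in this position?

0

White to move; king on h8.
In check: no.
Legal moves: none.
Count: 0.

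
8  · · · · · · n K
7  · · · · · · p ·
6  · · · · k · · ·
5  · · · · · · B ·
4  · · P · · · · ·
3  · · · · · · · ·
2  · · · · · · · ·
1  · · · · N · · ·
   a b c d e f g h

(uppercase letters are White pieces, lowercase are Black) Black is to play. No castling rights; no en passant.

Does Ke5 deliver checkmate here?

After Ke5: white king on h8; in check: no.
White is not in check, so this cannot be checkmate.

no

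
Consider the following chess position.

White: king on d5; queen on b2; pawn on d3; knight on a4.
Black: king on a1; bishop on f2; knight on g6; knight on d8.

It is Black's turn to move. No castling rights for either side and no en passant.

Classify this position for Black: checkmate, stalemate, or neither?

Black to move; black king on a1.
In check: yes, from the white queen on b2.
King squares — b1: attacked by Qb2; a2: attacked by Qb2; b2: attacked by Na4.
Legal moves for Black: none.
In check with no legal moves → checkmate.

checkmate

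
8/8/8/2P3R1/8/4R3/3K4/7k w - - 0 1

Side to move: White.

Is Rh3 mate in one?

After Rh3: black king on h1; in check: yes, from the white rook on h3.
King squares — g1: attacked by Rg5; g2: attacked by Rg5; h2: attacked by Rh3.
Black has no legal moves → checkmate.

yes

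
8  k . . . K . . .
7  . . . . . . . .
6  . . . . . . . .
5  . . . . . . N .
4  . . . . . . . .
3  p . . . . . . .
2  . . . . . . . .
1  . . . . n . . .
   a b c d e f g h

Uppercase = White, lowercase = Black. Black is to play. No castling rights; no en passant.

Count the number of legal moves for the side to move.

8

Black to move; king on a8.
In check: no.
Legal moves: Kb8, Kb7, Ka7, Nf3, Nd3, Ng2, Nc2, a2.
Count: 8.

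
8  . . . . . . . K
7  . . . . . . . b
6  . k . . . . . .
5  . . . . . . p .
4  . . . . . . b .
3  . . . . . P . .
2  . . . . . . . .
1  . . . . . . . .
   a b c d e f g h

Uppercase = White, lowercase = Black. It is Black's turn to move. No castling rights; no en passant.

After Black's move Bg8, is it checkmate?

no

After Bg8: white king on h8; in check: no.
White is not in check, so this cannot be checkmate.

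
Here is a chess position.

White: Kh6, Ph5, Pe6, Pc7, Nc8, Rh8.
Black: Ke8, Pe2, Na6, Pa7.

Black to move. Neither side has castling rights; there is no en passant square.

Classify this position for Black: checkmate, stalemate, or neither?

checkmate

Black to move; black king on e8.
In check: yes, from the white rook on h8.
King squares — d7: attacked by Pe6; e7: attacked by Nc8; f7: attacked by Pe6; d8: attacked by Pc7; f8: attacked by Rh8.
Legal moves for Black: none.
In check with no legal moves → checkmate.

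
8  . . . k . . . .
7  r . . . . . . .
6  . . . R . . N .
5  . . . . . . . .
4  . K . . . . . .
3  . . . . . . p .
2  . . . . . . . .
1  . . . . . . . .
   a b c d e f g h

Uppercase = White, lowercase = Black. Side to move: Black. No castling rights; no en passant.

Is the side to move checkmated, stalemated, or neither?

Black to move; black king on d8.
In check: yes, from the white rook on d6.
Legal moves for Black: Ke8, Kc8, Kc7, Rd7.
Black is in check but has 4 legal moves → neither.

neither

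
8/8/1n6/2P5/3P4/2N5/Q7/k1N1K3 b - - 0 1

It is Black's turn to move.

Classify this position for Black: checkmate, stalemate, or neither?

checkmate

Black to move; black king on a1.
In check: yes, from the white queen on a2.
King squares — b1: attacked by Qa2; a2: attacked by Nc1; b2: attacked by Qa2.
Legal moves for Black: none.
In check with no legal moves → checkmate.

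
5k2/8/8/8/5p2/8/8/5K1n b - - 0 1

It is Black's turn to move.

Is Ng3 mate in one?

no

After Ng3: white king on f1; in check: yes, from the black knight on g3.
White has 4 legal replies: Kg2, Kf2, Kg1, Ke1.
In check but a legal move exists → not checkmate.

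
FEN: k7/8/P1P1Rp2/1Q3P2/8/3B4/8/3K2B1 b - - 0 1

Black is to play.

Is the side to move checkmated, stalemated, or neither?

stalemate

Black to move; black king on a8.
In check: no.
King squares — a7: attacked by Bg1; b7: attacked by Qb5; b8: attacked by Qb5.
Legal moves for Black: none.
Not in check and no legal moves → stalemate.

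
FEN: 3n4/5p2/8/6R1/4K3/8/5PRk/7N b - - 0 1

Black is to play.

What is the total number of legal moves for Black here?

Black to move; king on h2.
In check: yes, from the white rook on g2.
Legal moves: Kh3, Kxh1.
Count: 2.

2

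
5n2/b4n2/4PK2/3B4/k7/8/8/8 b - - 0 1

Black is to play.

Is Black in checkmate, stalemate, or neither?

Black to move; black king on a4.
In check: no.
Legal moves for Black include: Nh7+, Nd7+, Ng6, Nxe6, Nh8, Nd8, Nh6, Nd6, Ng5, Ne5, Bb8, Bb6, Bc5, Bd4+, Be3, Bf2, Bg1, Kb5, ... (list truncated; more exist).
Black has legal moves and is not in check → neither.

neither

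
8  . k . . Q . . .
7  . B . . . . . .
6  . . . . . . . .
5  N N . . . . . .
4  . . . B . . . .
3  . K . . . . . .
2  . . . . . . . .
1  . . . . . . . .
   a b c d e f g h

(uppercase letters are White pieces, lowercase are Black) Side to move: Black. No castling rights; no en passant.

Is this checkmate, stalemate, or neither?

Black to move; black king on b8.
In check: yes, from the white queen on e8.
King squares — a7: attacked by Bd4; b7: attacked by Na5; c7: attacked by Nb5; a8: attacked by Bb7; c8: attacked by Bb7.
Legal moves for Black: none.
In check with no legal moves → checkmate.

checkmate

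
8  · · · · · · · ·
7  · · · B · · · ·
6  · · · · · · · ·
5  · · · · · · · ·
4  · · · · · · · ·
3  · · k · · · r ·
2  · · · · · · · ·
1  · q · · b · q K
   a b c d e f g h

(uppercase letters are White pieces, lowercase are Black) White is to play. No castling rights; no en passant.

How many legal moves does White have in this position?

White to move; king on h1.
In check: yes, from the black queen on g1.
Legal moves: none.
Count: 0.

0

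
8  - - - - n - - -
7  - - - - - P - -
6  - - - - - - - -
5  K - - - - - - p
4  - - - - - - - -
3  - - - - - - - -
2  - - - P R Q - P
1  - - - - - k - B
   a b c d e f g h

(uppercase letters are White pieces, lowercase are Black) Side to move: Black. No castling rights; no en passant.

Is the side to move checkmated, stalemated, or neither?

checkmate

Black to move; black king on f1.
In check: yes, from the white queen on f2.
King squares — e1: attacked by Re2; g1: attacked by Qf2; e2: attacked by Qf2; f2: attacked by Re2; g2: attacked by Bh1.
Legal moves for Black: none.
In check with no legal moves → checkmate.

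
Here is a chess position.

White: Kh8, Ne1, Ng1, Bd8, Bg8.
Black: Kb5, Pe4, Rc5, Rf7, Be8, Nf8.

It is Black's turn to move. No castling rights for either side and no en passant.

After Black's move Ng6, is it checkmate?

After Ng6: white king on h8; in check: yes, from the black knight on g6.
King squares — g7: attacked by Rf7; h7: attacked by Rf7; g8: own bishop.
White has no legal moves → checkmate.

yes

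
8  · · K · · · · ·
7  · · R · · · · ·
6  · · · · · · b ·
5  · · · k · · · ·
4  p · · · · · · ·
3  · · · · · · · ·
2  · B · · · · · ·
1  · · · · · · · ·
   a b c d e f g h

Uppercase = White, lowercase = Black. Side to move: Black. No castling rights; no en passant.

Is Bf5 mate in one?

no

After Bf5: white king on c8; in check: yes, from the black bishop on f5.
White has 4 legal replies: Kd8, Kb8, Kb7, Rd7+.
In check but a legal move exists → not checkmate.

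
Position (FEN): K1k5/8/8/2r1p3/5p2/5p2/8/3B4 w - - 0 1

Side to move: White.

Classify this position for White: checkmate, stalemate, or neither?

White to move; white king on a8.
In check: no.
Legal moves for White: Ka7, Ba4, Bxf3, Bb3, Be2, Bc2.
White has 6 legal moves and is not in check → neither.

neither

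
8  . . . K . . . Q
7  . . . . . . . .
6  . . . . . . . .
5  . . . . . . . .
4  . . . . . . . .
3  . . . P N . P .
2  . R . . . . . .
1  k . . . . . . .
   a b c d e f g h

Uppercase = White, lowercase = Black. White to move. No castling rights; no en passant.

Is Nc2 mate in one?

After Nc2: black king on a1; in check: yes, from the white knight on c2.
King squares — b1: attacked by Rb2; a2: attacked by Rb2; b2: attacked by Qh8.
Black has no legal moves → checkmate.

yes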